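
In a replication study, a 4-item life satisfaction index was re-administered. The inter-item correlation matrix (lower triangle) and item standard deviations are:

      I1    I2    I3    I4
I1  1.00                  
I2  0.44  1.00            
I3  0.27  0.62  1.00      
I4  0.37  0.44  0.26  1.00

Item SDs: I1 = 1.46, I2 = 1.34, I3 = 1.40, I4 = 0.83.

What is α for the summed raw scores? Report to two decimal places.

Σσ²ᵢ = 1.46² + 1.34² + 1.40² + 0.83² = 6.5761
Covariances σ_ij = r_ij · s_i · s_j:
  σ(I1,I2) = 0.44 × 1.46 × 1.34 = 0.8608
  σ(I1,I3) = 0.27 × 1.46 × 1.40 = 0.5519
  σ(I1,I4) = 0.37 × 1.46 × 0.83 = 0.4484
  σ(I2,I3) = 0.62 × 1.34 × 1.40 = 1.1631
  σ(I2,I4) = 0.44 × 1.34 × 0.83 = 0.4894
  σ(I3,I4) = 0.26 × 1.40 × 0.83 = 0.3021
σ²_T = Σσ²ᵢ + 2·Σσ_ij = 6.5761 + 2 × 3.8157 = 14.2075
α = (4/3)·(1 − 6.5761/14.2075) = 0.72

α = 0.72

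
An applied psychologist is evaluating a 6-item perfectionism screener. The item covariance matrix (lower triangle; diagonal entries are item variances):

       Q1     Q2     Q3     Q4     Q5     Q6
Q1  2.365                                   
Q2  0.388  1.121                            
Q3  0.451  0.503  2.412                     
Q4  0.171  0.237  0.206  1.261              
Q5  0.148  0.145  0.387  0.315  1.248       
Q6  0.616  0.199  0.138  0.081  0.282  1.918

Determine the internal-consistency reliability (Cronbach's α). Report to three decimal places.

ΣVar(i) = 2.365 + 1.121 + 2.412 + 1.261 + 1.248 + 1.918 = 10.325
Σ_{i<j} σ_ij = 4.267
σ²_T = 10.325 + 2 × 4.267 = 18.859
α = (k/(k−1))·(1 − ΣVar(i)/σ²_T) = (6/5)·(1 − 10.325/18.859) = 0.543

α = 0.543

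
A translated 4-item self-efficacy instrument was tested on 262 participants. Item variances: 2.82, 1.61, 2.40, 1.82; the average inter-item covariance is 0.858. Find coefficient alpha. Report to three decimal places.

ΣVar(i) = 2.82 + 1.61 + 2.40 + 1.82 = 8.65
Sum of the 6 distinct covariances = 6 × 0.858 = 5.148
Var(T) = ΣVar(i) + 2·Σcov = 8.65 + 2 × 5.148 = 18.946
α = (4/3)·(1 − 8.65/18.946) = 0.725

α = 0.725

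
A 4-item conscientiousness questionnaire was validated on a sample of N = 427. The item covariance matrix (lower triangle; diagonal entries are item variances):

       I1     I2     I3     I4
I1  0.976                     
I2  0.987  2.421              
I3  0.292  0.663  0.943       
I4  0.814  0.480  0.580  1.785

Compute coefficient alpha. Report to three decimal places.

coefficient alpha = 0.740

Σσᵢ² = 0.976 + 2.421 + 0.943 + 1.785 = 6.125
Sum of the distinct covariances = 3.816
σ²_total = 6.125 + 2 × 3.816 = 13.757
α = (k/(k−1))·(1 − Σσᵢ²/σ²_total) = (4/3)·(1 − 6.125/13.757) = 0.740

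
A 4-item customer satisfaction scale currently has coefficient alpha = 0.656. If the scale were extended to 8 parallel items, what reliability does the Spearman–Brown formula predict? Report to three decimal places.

Length factor m = 8/4 = 2.0000
α' = m·α / (1 + (m−1)·α)
   = 8/4 × 0.656 / (1 + (8/4 − 1) × 0.656)
   = 1.3120 / 1.6560 = 0.792

predicted reliability = 0.792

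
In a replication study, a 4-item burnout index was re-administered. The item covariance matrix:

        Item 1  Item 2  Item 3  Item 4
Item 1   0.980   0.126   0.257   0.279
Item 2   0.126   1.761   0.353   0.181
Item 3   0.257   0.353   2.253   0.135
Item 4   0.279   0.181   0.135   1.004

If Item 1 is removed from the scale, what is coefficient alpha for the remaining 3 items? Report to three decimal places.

α = 0.316

Remaining items: Item 2, Item 3, Item 4 (k = 3).
ΣVar(i) = 1.761 + 2.253 + 1.004 = 5.018
Var(T) = 5.018 + 2 × 0.669 = 6.356
α (item deleted) = (3/2)·(1 − 5.018/6.356) = 0.316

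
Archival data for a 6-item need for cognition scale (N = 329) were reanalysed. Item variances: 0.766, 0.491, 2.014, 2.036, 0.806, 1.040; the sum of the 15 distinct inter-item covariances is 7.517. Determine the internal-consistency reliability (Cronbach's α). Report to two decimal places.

Cronbach's α = 0.81

sum of item variances = 0.766 + 0.491 + 2.014 + 2.036 + 0.806 + 1.040 = 7.153
Sum of distinct covariances = 7.517
σ²_total = sum of item variances + 2·Σcov = 7.153 + 2 × 7.517 = 22.187
α = (6/5)·(1 − 7.153/22.187) = 0.81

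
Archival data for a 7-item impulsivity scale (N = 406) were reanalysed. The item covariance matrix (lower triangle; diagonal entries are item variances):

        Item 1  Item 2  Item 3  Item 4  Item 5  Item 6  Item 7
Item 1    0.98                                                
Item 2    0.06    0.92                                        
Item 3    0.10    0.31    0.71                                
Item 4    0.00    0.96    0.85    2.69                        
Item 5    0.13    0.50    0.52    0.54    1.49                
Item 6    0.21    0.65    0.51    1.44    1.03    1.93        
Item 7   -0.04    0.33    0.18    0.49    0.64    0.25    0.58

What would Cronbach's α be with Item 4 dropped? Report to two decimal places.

Remaining items: Item 1, Item 2, Item 3, Item 5, Item 6, Item 7 (k = 6).
sum of item variances = 0.98 + 0.92 + 0.71 + 1.49 + 1.93 + 0.58 = 6.61
Var(T) = 6.61 + 2 × 5.38 = 17.37
α (item deleted) = (6/5)·(1 − 6.61/17.37) = 0.74

α = 0.74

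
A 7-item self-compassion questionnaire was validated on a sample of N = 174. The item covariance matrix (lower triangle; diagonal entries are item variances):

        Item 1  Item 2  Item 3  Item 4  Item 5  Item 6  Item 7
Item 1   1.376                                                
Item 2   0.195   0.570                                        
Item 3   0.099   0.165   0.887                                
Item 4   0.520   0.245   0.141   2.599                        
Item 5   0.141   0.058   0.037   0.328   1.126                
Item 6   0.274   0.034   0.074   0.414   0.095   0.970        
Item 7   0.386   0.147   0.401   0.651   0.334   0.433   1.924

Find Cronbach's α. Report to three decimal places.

Cronbach's α = 0.610

Σσᵢ² = 1.376 + 0.570 + 0.887 + 2.599 + 1.126 + 0.970 + 1.924 = 9.452
Sum of the distinct covariances = 5.172
σ²_total = 9.452 + 2 × 5.172 = 19.796
α = (k/(k−1))·(1 − Σσᵢ²/σ²_total) = (7/6)·(1 − 9.452/19.796) = 0.610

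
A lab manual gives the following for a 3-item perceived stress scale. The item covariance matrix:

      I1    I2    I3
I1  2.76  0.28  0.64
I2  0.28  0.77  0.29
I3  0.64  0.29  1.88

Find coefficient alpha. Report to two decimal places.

α = 0.46

sum of item variances = 2.76 + 0.77 + 1.88 = 5.41
Sum of off-diagonal covariances = 1.21
σ²_T = 5.41 + 2 × 1.21 = 7.83
α = (k/(k−1))·(1 − sum of item variances/σ²_T) = (3/2)·(1 − 5.41/7.83) = 0.46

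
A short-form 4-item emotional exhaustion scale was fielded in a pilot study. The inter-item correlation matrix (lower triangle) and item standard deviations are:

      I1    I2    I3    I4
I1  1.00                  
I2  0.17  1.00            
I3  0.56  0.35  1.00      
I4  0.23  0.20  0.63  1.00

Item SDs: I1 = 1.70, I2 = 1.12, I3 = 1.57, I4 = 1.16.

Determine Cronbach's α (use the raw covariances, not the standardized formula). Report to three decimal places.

Σσ²ᵢ = 1.70² + 1.12² + 1.57² + 1.16² = 7.9549
Covariances σ_ij = r_ij · s_i · s_j:
  σ(I1,I2) = 0.17 × 1.70 × 1.12 = 0.3237
  σ(I1,I3) = 0.56 × 1.70 × 1.57 = 1.4946
  σ(I1,I4) = 0.23 × 1.70 × 1.16 = 0.4536
  σ(I2,I3) = 0.35 × 1.12 × 1.57 = 0.6154
  σ(I2,I4) = 0.20 × 1.12 × 1.16 = 0.2598
  σ(I3,I4) = 0.63 × 1.57 × 1.16 = 1.1474
σ²_T = Σσ²ᵢ + 2·Σσ_ij = 7.9549 + 2 × 4.2945 = 16.5439
α = (4/3)·(1 − 7.9549/16.5439) = 0.692

α = 0.692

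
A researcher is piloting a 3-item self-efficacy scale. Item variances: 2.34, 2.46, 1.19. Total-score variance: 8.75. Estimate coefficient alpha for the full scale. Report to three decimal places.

Σσᵢ² = 2.34 + 2.46 + 1.19 = 5.99
α = (k/(k−1))·(1 − Σσᵢ²/σ²_total) = (3/2)·(1 − 5.99/8.75) = 0.473

α = 0.473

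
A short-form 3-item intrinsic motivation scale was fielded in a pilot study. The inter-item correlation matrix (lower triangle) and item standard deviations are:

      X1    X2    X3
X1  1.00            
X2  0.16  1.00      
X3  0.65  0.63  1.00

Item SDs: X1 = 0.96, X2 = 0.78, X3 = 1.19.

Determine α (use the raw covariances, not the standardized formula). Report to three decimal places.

α = 0.743

Σσ²ᵢ = 0.96² + 0.78² + 1.19² = 2.9461
Covariances σ_ij = r_ij · s_i · s_j:
  σ(X1,X2) = 0.16 × 0.96 × 0.78 = 0.1198
  σ(X1,X3) = 0.65 × 0.96 × 1.19 = 0.7426
  σ(X2,X3) = 0.63 × 0.78 × 1.19 = 0.5848
σ²_T = Σσ²ᵢ + 2·Σσ_ij = 2.9461 + 2 × 1.4472 = 5.8405
α = (3/2)·(1 − 2.9461/5.8405) = 0.743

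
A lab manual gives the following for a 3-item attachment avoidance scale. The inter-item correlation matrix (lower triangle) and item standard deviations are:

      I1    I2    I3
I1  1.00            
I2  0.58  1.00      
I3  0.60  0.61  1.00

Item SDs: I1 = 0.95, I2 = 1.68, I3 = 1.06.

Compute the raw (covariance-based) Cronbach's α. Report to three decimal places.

Σσ²ᵢ = 0.95² + 1.68² + 1.06² = 4.8485
Covariances σ_ij = r_ij · s_i · s_j:
  σ(I1,I2) = 0.58 × 0.95 × 1.68 = 0.9257
  σ(I1,I3) = 0.60 × 0.95 × 1.06 = 0.6042
  σ(I2,I3) = 0.61 × 1.68 × 1.06 = 1.0863
σ²_T = Σσ²ᵢ + 2·Σσ_ij = 4.8485 + 2 × 2.6162 = 10.0809
α = (3/2)·(1 − 4.8485/10.0809) = 0.779

α = 0.779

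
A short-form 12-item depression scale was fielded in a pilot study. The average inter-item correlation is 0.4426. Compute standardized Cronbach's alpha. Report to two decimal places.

α = 0.91

Standardized α = k·r̄ / (1 + (k−1)·r̄) = 12 × 0.4426 / (1 + 11 × 0.4426)
  = 5.3112 / 5.8686 = 0.91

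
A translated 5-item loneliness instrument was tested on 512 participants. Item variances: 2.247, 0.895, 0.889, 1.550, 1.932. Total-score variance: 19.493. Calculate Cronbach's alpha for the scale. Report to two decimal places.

α = 0.77

sum of item variances = 2.247 + 0.895 + 0.889 + 1.550 + 1.932 = 7.513
α = (k/(k−1))·(1 − sum of item variances/σ²_total) = (5/4)·(1 − 7.513/19.493) = 0.77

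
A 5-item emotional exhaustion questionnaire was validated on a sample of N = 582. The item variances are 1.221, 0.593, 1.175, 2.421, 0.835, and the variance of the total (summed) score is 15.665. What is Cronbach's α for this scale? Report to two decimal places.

Σσ²ᵢ = 1.221 + 0.593 + 1.175 + 2.421 + 0.835 = 6.245
α = (k/(k−1))·(1 − Σσ²ᵢ/σ²_total) = (5/4)·(1 − 6.245/15.665) = 0.75

α = 0.75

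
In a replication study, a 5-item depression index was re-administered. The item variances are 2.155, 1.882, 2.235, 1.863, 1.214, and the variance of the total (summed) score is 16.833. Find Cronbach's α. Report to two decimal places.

ΣVar(i) = 2.155 + 1.882 + 2.235 + 1.863 + 1.214 = 9.349
α = (k/(k−1))·(1 − ΣVar(i)/total variance) = (5/4)·(1 − 9.349/16.833) = 0.56

Cronbach's α = 0.56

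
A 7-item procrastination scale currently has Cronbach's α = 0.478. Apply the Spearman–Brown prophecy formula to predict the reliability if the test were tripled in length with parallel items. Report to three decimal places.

predicted reliability = 0.733

Length factor m = 3
α' = m·α / (1 + (m−1)·α)
   = 3 × 0.478 / (1 + (3 − 1) × 0.478)
   = 1.4340 / 1.9560 = 0.733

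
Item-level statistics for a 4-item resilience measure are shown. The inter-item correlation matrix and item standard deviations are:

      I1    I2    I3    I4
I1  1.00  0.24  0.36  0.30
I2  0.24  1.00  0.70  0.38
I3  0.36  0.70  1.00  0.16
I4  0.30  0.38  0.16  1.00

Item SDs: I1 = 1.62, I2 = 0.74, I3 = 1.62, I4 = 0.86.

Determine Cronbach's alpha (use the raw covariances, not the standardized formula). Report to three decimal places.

α = 0.633

Σσ²ᵢ = 1.62² + 0.74² + 1.62² + 0.86² = 6.5360
Covariances σ_ij = r_ij · s_i · s_j:
  σ(I1,I2) = 0.24 × 1.62 × 0.74 = 0.2877
  σ(I1,I3) = 0.36 × 1.62 × 1.62 = 0.9448
  σ(I1,I4) = 0.30 × 1.62 × 0.86 = 0.4180
  σ(I2,I3) = 0.70 × 0.74 × 1.62 = 0.8392
  σ(I2,I4) = 0.38 × 0.74 × 0.86 = 0.2418
  σ(I3,I4) = 0.16 × 1.62 × 0.86 = 0.2229
σ²_T = Σσ²ᵢ + 2·Σσ_ij = 6.5360 + 2 × 2.9544 = 12.4448
α = (4/3)·(1 − 6.5360/12.4448) = 0.633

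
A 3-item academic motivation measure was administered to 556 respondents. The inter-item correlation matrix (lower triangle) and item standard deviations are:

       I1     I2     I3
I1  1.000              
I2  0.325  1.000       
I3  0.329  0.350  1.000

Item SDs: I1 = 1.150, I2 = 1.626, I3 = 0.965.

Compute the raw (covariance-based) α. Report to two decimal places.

α = 0.57

Σσ²ᵢ = 1.150² + 1.626² + 0.965² = 4.8976
Covariances σ_ij = r_ij · s_i · s_j:
  σ(I1,I2) = 0.325 × 1.150 × 1.626 = 0.6077
  σ(I1,I3) = 0.329 × 1.150 × 0.965 = 0.3651
  σ(I2,I3) = 0.350 × 1.626 × 0.965 = 0.5492
σ²_T = Σσ²ᵢ + 2·Σσ_ij = 4.8976 + 2 × 1.5220 = 7.9416
α = (3/2)·(1 − 4.8976/7.9416) = 0.57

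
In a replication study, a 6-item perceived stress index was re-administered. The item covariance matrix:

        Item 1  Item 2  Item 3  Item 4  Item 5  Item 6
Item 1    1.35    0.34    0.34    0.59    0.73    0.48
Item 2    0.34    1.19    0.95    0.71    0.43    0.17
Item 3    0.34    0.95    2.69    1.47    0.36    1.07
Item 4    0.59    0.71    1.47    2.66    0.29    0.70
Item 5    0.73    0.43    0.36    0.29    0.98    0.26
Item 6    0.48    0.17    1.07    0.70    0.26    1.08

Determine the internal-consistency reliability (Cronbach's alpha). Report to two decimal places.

α = 0.77

Σσ²ᵢ = 1.35 + 1.19 + 2.69 + 2.66 + 0.98 + 1.08 = 9.95
Sum of the distinct covariances = 8.89
σ²_total = 9.95 + 2 × 8.89 = 27.73
α = (k/(k−1))·(1 − Σσ²ᵢ/σ²_total) = (6/5)·(1 − 9.95/27.73) = 0.77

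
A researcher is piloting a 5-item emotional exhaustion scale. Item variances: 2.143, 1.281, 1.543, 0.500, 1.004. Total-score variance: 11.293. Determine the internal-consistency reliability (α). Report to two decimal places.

sum of item variances = 2.143 + 1.281 + 1.543 + 0.500 + 1.004 = 6.471
α = (k/(k−1))·(1 − sum of item variances/σ²_total) = (5/4)·(1 − 6.471/11.293) = 0.53

α = 0.53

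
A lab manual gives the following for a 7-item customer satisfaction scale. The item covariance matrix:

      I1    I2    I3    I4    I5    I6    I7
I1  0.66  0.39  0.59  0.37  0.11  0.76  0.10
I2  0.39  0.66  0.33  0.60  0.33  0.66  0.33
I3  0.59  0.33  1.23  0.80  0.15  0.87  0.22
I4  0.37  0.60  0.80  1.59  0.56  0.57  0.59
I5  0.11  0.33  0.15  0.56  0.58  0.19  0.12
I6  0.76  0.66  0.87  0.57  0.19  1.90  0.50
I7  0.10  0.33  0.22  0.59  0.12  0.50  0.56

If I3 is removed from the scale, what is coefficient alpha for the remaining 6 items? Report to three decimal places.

Remaining items: I1, I2, I4, I5, I6, I7 (k = 6).
Σσᵢ² = 0.66 + 0.66 + 1.59 + 0.58 + 1.90 + 0.56 = 5.95
total variance = 5.95 + 2 × 6.18 = 18.31
α (item deleted) = (6/5)·(1 − 5.95/18.31) = 0.810

α = 0.810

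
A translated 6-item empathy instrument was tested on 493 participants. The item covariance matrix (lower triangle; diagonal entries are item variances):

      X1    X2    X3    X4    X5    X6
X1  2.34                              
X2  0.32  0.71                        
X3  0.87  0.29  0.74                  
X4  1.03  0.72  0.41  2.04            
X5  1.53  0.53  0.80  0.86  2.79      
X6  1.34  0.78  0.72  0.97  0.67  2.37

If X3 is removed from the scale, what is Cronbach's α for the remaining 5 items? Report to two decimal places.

Remaining items: X1, X2, X4, X5, X6 (k = 5).
sum of item variances = 2.34 + 0.71 + 2.04 + 2.79 + 2.37 = 10.25
Var(T) = 10.25 + 2 × 8.75 = 27.75
α (item deleted) = (5/4)·(1 − 10.25/27.75) = 0.79

Cronbach's α = 0.79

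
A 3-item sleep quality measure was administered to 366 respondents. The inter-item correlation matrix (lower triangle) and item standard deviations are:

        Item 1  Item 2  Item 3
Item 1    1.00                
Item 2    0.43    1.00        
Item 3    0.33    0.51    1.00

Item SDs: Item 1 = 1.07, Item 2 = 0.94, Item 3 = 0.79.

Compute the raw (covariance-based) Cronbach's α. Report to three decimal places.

Σσ²ᵢ = 1.07² + 0.94² + 0.79² = 2.6526
Covariances σ_ij = r_ij · s_i · s_j:
  σ(Item 1,Item 2) = 0.43 × 1.07 × 0.94 = 0.4325
  σ(Item 1,Item 3) = 0.33 × 1.07 × 0.79 = 0.2789
  σ(Item 2,Item 3) = 0.51 × 0.94 × 0.79 = 0.3787
σ²_T = Σσ²ᵢ + 2·Σσ_ij = 2.6526 + 2 × 1.0901 = 4.8328
α = (3/2)·(1 − 2.6526/4.8328) = 0.677

Cronbach's α = 0.677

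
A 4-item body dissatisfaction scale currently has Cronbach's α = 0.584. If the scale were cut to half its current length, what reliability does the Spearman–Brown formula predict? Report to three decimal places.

predicted reliability = 0.412

Length factor m = 1/2
α' = m·α / (1 − (1−m)·α)
   = 1/2 × 0.584 / (1 − (1 − 1/2) × 0.584)
   = 0.2920 / 0.7080 = 0.412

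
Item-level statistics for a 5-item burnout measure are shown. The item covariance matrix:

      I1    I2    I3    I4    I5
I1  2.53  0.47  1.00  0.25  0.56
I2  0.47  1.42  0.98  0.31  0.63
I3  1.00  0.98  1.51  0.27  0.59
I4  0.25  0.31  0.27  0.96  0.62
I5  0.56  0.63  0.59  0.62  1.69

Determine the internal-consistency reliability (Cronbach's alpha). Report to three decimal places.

Cronbach's alpha = 0.729

Σσ²ᵢ = 2.53 + 1.42 + 1.51 + 0.96 + 1.69 = 8.11
Σ_{i<j} σ_ij = 5.68
Var(T) = 8.11 + 2 × 5.68 = 19.47
α = (k/(k−1))·(1 − Σσ²ᵢ/Var(T)) = (5/4)·(1 − 8.11/19.47) = 0.729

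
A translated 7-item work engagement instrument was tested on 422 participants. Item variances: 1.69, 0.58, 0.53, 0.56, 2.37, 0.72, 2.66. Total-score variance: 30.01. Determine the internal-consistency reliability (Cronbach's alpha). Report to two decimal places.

Σσᵢ² = 1.69 + 0.58 + 0.53 + 0.56 + 2.37 + 0.72 + 2.66 = 9.11
α = (k/(k−1))·(1 − Σσᵢ²/Var(T)) = (7/6)·(1 − 9.11/30.01) = 0.81

Cronbach's alpha = 0.81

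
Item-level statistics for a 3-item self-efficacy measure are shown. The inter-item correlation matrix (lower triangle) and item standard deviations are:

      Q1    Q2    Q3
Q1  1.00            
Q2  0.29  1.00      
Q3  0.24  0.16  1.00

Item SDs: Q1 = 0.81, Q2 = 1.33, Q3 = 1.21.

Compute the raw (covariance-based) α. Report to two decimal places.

α = 0.44

Σσ²ᵢ = 0.81² + 1.33² + 1.21² = 3.8891
Covariances σ_ij = r_ij · s_i · s_j:
  σ(Q1,Q2) = 0.29 × 0.81 × 1.33 = 0.3124
  σ(Q1,Q3) = 0.24 × 0.81 × 1.21 = 0.2352
  σ(Q2,Q3) = 0.16 × 1.33 × 1.21 = 0.2575
σ²_T = Σσ²ᵢ + 2·Σσ_ij = 3.8891 + 2 × 0.8051 = 5.4993
α = (3/2)·(1 − 3.8891/5.4993) = 0.44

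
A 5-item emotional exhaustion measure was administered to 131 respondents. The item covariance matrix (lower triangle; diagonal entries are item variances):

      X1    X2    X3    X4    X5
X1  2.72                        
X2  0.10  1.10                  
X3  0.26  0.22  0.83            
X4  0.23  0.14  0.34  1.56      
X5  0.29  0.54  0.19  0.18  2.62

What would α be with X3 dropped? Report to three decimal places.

α = 0.360

Remaining items: X1, X2, X4, X5 (k = 4).
Σσ²ᵢ = 2.72 + 1.10 + 1.56 + 2.62 = 8.00
σ²_total = 8.00 + 2 × 1.48 = 10.96
α (item deleted) = (4/3)·(1 − 8.00/10.96) = 0.360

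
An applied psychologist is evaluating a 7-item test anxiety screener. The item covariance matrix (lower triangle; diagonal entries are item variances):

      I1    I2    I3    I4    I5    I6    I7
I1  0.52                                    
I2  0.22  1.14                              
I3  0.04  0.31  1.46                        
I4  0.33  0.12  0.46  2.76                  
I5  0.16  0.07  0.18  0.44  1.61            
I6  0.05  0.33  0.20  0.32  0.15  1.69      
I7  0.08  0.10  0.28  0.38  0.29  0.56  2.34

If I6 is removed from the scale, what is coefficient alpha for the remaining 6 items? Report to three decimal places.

Remaining items: I1, I2, I3, I4, I5, I7 (k = 6).
ΣVar(i) = 0.52 + 1.14 + 1.46 + 2.76 + 1.61 + 2.34 = 9.83
σ²_T = 9.83 + 2 × 3.46 = 16.75
α (item deleted) = (6/5)·(1 − 9.83/16.75) = 0.496

coefficient alpha = 0.496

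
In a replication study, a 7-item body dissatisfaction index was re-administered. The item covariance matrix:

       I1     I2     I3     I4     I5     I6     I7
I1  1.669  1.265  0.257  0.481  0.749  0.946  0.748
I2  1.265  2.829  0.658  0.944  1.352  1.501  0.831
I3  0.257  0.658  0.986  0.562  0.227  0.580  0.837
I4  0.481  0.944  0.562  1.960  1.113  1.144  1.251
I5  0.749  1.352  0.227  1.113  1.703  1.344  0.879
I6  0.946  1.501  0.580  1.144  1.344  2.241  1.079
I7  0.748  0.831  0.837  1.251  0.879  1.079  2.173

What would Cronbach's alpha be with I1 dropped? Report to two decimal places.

Remaining items: I2, I3, I4, I5, I6, I7 (k = 6).
ΣVar(i) = 2.829 + 0.986 + 1.960 + 1.703 + 2.241 + 2.173 = 11.892
σ²_total = 11.892 + 2 × 14.302 = 40.496
α (item deleted) = (6/5)·(1 − 11.892/40.496) = 0.85

α = 0.85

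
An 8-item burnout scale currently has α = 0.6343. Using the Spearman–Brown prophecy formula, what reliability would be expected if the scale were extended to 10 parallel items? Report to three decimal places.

Length factor m = 10/8 = 1.2500
α' = m·α / (1 + (m−1)·α)
   = 10/8 × 0.6343 / (1 + (10/8 − 1) × 0.6343)
   = 0.7929 / 1.1586 = 0.684

predicted reliability = 0.684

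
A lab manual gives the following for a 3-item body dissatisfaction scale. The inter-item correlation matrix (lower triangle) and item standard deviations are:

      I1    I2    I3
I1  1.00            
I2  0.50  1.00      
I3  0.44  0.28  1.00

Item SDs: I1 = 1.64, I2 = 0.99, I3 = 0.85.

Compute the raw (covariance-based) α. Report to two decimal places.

Σσ²ᵢ = 1.64² + 0.99² + 0.85² = 4.3922
Covariances σ_ij = r_ij · s_i · s_j:
  σ(I1,I2) = 0.50 × 1.64 × 0.99 = 0.8118
  σ(I1,I3) = 0.44 × 1.64 × 0.85 = 0.6134
  σ(I2,I3) = 0.28 × 0.99 × 0.85 = 0.2356
σ²_T = Σσ²ᵢ + 2·Σσ_ij = 4.3922 + 2 × 1.6608 = 7.7138
α = (3/2)·(1 − 4.3922/7.7138) = 0.65

α = 0.65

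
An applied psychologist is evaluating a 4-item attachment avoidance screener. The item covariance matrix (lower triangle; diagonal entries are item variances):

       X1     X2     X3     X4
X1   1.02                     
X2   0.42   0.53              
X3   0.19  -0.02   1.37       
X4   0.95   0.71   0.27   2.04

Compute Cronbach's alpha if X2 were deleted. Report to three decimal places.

α = 0.583

Remaining items: X1, X3, X4 (k = 3).
ΣVar(i) = 1.02 + 1.37 + 2.04 = 4.43
σ²_T = 4.43 + 2 × 1.41 = 7.25
α (item deleted) = (3/2)·(1 − 4.43/7.25) = 0.583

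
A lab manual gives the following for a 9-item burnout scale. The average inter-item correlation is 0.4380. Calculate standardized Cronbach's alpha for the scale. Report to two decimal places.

Standardized α = k·r̄ / (1 + (k−1)·r̄) = 9 × 0.4380 / (1 + 8 × 0.4380)
  = 3.9420 / 4.5040 = 0.88

α = 0.88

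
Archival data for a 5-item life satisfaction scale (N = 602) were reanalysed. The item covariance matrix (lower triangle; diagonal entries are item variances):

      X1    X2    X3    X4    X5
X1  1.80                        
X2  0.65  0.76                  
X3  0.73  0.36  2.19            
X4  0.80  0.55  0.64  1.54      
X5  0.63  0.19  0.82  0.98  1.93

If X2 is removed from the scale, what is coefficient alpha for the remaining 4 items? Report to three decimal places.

α = 0.736

Remaining items: X1, X3, X4, X5 (k = 4).
ΣVar(i) = 1.80 + 2.19 + 1.54 + 1.93 = 7.46
σ²_T = 7.46 + 2 × 4.60 = 16.66
α (item deleted) = (4/3)·(1 − 7.46/16.66) = 0.736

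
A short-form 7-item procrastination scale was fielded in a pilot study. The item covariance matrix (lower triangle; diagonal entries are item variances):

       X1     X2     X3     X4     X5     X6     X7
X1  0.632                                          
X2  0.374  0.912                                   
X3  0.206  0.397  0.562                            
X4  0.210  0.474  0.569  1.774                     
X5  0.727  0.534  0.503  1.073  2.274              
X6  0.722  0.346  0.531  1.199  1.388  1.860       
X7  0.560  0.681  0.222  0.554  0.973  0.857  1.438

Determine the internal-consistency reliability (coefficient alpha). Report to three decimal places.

α = 0.857

Σσᵢ² = 0.632 + 0.912 + 0.562 + 1.774 + 2.274 + 1.860 + 1.438 = 9.452
Σ_{i<j} σ_ij = 13.100
total variance = 9.452 + 2 × 13.100 = 35.652
α = (k/(k−1))·(1 − Σσᵢ²/total variance) = (7/6)·(1 − 9.452/35.652) = 0.857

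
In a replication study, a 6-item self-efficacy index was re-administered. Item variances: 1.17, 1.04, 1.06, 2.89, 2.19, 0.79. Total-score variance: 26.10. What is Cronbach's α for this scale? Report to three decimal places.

Σσᵢ² = 1.17 + 1.04 + 1.06 + 2.89 + 2.19 + 0.79 = 9.14
α = (k/(k−1))·(1 − Σσᵢ²/total variance) = (6/5)·(1 − 9.14/26.10) = 0.780

Cronbach's α = 0.780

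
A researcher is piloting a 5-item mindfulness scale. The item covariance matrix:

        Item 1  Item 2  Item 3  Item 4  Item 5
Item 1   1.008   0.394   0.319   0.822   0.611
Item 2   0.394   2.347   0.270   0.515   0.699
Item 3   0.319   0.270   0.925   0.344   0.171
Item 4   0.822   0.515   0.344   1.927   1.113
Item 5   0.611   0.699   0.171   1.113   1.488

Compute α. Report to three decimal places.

Σσᵢ² = 1.008 + 2.347 + 0.925 + 1.927 + 1.488 = 7.695
Sum of off-diagonal covariances = 5.258
total variance = 7.695 + 2 × 5.258 = 18.211
α = (k/(k−1))·(1 − Σσᵢ²/total variance) = (5/4)·(1 − 7.695/18.211) = 0.722

α = 0.722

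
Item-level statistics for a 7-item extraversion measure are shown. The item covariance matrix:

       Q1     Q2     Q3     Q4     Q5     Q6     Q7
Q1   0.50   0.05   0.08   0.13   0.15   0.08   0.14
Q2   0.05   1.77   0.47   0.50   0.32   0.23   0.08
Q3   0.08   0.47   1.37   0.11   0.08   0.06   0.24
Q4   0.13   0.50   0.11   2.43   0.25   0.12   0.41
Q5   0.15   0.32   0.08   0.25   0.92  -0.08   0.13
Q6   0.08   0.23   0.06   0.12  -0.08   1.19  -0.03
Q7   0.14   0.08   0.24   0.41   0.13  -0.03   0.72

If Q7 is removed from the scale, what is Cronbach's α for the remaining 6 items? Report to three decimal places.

α = 0.461

Remaining items: Q1, Q2, Q3, Q4, Q5, Q6 (k = 6).
Σσ²ᵢ = 0.50 + 1.77 + 1.37 + 2.43 + 0.92 + 1.19 = 8.18
Var(T) = 8.18 + 2 × 2.55 = 13.28
α (item deleted) = (6/5)·(1 − 8.18/13.28) = 0.461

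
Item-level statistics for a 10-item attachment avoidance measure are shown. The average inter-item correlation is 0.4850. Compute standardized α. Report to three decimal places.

Standardized α = k·r̄ / (1 + (k−1)·r̄) = 10 × 0.4850 / (1 + 9 × 0.4850)
  = 4.8500 / 5.3650 = 0.904

standardized α = 0.904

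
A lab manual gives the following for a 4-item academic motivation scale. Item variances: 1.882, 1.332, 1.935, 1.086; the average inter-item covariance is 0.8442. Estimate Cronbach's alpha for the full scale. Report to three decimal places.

α = 0.825

sum of item variances = 1.882 + 1.332 + 1.935 + 1.086 = 6.235
Sum of the 6 distinct covariances = 6 × 0.8442 = 5.0652
σ²_total = sum of item variances + 2·Σcov = 6.235 + 2 × 5.0652 = 16.3654
α = (4/3)·(1 − 6.235/16.3654) = 0.825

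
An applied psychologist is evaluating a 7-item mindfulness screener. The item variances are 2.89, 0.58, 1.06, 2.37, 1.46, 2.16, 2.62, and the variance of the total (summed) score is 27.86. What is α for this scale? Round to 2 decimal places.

α = 0.62

Σσ²ᵢ = 2.89 + 0.58 + 1.06 + 2.37 + 1.46 + 2.16 + 2.62 = 13.14
α = (k/(k−1))·(1 − Σσ²ᵢ/total variance) = (7/6)·(1 − 13.14/27.86) = 0.62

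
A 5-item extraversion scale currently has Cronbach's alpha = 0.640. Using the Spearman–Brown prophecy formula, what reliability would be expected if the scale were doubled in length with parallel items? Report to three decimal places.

Length factor m = 2
α' = m·α / (1 + (m−1)·α)
   = 2 × 0.640 / (1 + (2 − 1) × 0.640)
   = 1.2800 / 1.6400 = 0.780

predicted reliability = 0.780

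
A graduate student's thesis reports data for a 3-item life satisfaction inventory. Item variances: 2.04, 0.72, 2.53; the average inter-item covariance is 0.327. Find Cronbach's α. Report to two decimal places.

Cronbach's α = 0.41

ΣVar(i) = 2.04 + 0.72 + 2.53 = 5.29
Sum of the 3 distinct covariances = 3 × 0.327 = 0.981
Var(T) = ΣVar(i) + 2·Σcov = 5.29 + 2 × 0.981 = 7.252
α = (3/2)·(1 − 5.29/7.252) = 0.41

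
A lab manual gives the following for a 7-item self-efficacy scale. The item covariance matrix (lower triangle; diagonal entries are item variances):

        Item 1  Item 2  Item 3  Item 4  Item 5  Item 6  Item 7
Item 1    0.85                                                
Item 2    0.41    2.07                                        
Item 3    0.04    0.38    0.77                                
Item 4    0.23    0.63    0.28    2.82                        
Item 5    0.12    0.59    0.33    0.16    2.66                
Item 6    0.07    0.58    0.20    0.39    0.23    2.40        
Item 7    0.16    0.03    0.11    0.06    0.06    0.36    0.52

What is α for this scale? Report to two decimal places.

Σσ²ᵢ = 0.85 + 2.07 + 0.77 + 2.82 + 2.66 + 2.40 + 0.52 = 12.09
Sum of off-diagonal covariances = 5.42
σ²_T = 12.09 + 2 × 5.42 = 22.93
α = (k/(k−1))·(1 − Σσ²ᵢ/σ²_T) = (7/6)·(1 − 12.09/22.93) = 0.55

α = 0.55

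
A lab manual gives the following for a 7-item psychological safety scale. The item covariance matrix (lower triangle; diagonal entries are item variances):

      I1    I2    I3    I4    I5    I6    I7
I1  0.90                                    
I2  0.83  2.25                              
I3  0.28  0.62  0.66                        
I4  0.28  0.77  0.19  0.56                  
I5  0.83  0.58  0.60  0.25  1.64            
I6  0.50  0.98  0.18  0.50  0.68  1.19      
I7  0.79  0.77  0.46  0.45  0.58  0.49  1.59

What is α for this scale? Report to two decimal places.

ΣVar(i) = 0.90 + 2.25 + 0.66 + 0.56 + 1.64 + 1.19 + 1.59 = 8.79
Sum of off-diagonal covariances = 11.61
Var(T) = 8.79 + 2 × 11.61 = 32.01
α = (k/(k−1))·(1 − ΣVar(i)/Var(T)) = (7/6)·(1 − 8.79/32.01) = 0.85

α = 0.85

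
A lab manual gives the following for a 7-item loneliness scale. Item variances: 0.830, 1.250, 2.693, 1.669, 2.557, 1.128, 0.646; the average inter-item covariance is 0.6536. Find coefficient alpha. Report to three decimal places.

coefficient alpha = 0.838

sum of item variances = 0.830 + 1.250 + 2.693 + 1.669 + 2.557 + 1.128 + 0.646 = 10.773
Sum of the 21 distinct covariances = 21 × 0.6536 = 13.7256
Var(T) = sum of item variances + 2·Σcov = 10.773 + 2 × 13.7256 = 38.2242
α = (7/6)·(1 − 10.773/38.2242) = 0.838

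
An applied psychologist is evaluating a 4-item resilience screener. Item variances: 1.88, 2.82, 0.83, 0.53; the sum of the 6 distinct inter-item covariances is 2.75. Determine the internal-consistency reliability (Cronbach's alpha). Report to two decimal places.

Σσ²ᵢ = 1.88 + 2.82 + 0.83 + 0.53 = 6.06
Sum of distinct covariances = 2.75
σ²_total = Σσ²ᵢ + 2·Σcov = 6.06 + 2 × 2.75 = 11.56
α = (4/3)·(1 − 6.06/11.56) = 0.63

Cronbach's alpha = 0.63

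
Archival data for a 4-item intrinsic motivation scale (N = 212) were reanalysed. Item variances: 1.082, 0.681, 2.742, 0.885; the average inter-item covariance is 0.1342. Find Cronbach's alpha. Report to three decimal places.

Cronbach's alpha = 0.307

Σσ²ᵢ = 1.082 + 0.681 + 2.742 + 0.885 = 5.390
Sum of the 6 distinct covariances = 6 × 0.1342 = 0.8052
Var(T) = Σσ²ᵢ + 2·Σcov = 5.390 + 2 × 0.8052 = 7.0004
α = (4/3)·(1 − 5.390/7.0004) = 0.307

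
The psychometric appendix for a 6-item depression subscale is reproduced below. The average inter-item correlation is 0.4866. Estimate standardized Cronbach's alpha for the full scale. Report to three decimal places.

α = 0.850

Standardized α = k·r̄ / (1 + (k−1)·r̄) = 6 × 0.4866 / (1 + 5 × 0.4866)
  = 2.9196 / 3.4330 = 0.850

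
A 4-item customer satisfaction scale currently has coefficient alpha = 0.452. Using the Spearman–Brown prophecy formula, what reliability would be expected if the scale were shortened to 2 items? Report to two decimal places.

predicted reliability = 0.29

Length factor m = 2/4 = 0.5000
α' = m·α / (1 − (1−m)·α)
   = 2/4 × 0.452 / (1 − (1 − 2/4) × 0.452)
   = 0.2260 / 0.7740 = 0.29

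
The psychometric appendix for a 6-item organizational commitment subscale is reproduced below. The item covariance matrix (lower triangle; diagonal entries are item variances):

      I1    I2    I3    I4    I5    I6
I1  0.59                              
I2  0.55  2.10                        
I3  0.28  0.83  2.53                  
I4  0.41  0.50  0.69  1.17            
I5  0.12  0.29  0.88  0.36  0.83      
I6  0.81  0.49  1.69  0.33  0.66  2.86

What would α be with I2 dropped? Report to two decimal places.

α = 0.76

Remaining items: I1, I3, I4, I5, I6 (k = 5).
ΣVar(i) = 0.59 + 2.53 + 1.17 + 0.83 + 2.86 = 7.98
total variance = 7.98 + 2 × 6.23 = 20.44
α (item deleted) = (5/4)·(1 − 7.98/20.44) = 0.76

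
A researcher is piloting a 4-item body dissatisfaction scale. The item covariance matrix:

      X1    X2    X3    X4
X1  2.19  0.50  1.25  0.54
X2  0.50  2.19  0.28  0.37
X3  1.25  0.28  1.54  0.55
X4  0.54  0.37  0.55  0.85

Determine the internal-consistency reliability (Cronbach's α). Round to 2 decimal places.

α = 0.68

Σσ²ᵢ = 2.19 + 2.19 + 1.54 + 0.85 = 6.77
Σ_{i<j} σ_ij = 3.49
Var(T) = 6.77 + 2 × 3.49 = 13.75
α = (k/(k−1))·(1 − Σσ²ᵢ/Var(T)) = (4/3)·(1 − 6.77/13.75) = 0.68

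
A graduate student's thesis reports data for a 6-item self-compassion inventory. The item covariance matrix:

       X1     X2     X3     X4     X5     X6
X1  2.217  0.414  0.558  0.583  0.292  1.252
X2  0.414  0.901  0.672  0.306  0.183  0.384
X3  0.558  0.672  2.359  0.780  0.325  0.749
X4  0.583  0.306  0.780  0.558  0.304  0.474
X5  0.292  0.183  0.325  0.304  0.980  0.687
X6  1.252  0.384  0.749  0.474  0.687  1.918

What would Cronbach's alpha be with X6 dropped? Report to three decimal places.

Remaining items: X1, X2, X3, X4, X5 (k = 5).
ΣVar(i) = 2.217 + 0.901 + 2.359 + 0.558 + 0.980 = 7.015
total variance = 7.015 + 2 × 4.417 = 15.849
α (item deleted) = (5/4)·(1 − 7.015/15.849) = 0.697

α = 0.697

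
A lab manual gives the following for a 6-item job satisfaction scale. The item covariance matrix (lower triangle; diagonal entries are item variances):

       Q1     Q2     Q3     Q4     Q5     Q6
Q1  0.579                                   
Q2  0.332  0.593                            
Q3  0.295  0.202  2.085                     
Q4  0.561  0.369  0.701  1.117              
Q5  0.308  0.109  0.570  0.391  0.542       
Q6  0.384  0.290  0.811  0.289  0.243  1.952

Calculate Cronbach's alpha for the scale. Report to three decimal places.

Cronbach's alpha = 0.756

sum of item variances = 0.579 + 0.593 + 2.085 + 1.117 + 0.542 + 1.952 = 6.868
Σ_{i<j} σ_ij = 5.855
Var(T) = 6.868 + 2 × 5.855 = 18.578
α = (k/(k−1))·(1 − sum of item variances/Var(T)) = (6/5)·(1 − 6.868/18.578) = 0.756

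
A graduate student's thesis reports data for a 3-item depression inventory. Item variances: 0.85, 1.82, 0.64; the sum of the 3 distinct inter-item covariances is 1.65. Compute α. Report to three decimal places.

Σσ²ᵢ = 0.85 + 1.82 + 0.64 = 3.31
Sum of distinct covariances = 1.65
σ²_T = Σσ²ᵢ + 2·Σcov = 3.31 + 2 × 1.65 = 6.61
α = (3/2)·(1 − 3.31/6.61) = 0.749

α = 0.749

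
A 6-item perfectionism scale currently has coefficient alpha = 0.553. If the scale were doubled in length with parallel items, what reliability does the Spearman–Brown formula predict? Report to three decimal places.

predicted reliability = 0.712

Length factor m = 2
α' = m·α / (1 + (m−1)·α)
   = 2 × 0.553 / (1 + (2 − 1) × 0.553)
   = 1.1060 / 1.5530 = 0.712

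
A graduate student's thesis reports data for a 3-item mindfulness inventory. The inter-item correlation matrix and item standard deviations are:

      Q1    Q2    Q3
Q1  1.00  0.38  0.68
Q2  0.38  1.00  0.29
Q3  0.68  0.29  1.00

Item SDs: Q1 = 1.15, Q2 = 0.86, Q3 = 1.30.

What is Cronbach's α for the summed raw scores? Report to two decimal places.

α = 0.72

Σσ²ᵢ = 1.15² + 0.86² + 1.30² = 3.7521
Covariances σ_ij = r_ij · s_i · s_j:
  σ(Q1,Q2) = 0.38 × 1.15 × 0.86 = 0.3758
  σ(Q1,Q3) = 0.68 × 1.15 × 1.30 = 1.0166
  σ(Q2,Q3) = 0.29 × 0.86 × 1.30 = 0.3242
σ²_T = Σσ²ᵢ + 2·Σσ_ij = 3.7521 + 2 × 1.7166 = 7.1853
α = (3/2)·(1 − 3.7521/7.1853) = 0.72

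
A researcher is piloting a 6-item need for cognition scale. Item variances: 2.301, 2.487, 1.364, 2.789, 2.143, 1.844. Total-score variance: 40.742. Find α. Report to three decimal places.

Σσ²ᵢ = 2.301 + 2.487 + 1.364 + 2.789 + 2.143 + 1.844 = 12.928
α = (k/(k−1))·(1 − Σσ²ᵢ/Var(T)) = (6/5)·(1 − 12.928/40.742) = 0.819

α = 0.819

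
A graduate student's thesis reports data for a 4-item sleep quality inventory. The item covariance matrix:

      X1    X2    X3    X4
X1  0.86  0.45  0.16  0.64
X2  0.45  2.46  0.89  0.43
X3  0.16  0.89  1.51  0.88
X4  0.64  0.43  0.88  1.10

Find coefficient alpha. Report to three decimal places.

sum of item variances = 0.86 + 2.46 + 1.51 + 1.10 = 5.93
Σ_{i<j} σ_ij = 3.45
Var(T) = 5.93 + 2 × 3.45 = 12.83
α = (k/(k−1))·(1 − sum of item variances/Var(T)) = (4/3)·(1 − 5.93/12.83) = 0.717

α = 0.717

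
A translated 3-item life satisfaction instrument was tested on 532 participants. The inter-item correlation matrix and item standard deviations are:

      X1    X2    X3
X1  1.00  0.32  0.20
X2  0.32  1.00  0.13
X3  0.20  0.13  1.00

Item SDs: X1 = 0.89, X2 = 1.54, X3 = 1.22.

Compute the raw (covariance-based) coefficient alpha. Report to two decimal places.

α = 0.42

Σσ²ᵢ = 0.89² + 1.54² + 1.22² = 4.6521
Covariances σ_ij = r_ij · s_i · s_j:
  σ(X1,X2) = 0.32 × 0.89 × 1.54 = 0.4386
  σ(X1,X3) = 0.20 × 0.89 × 1.22 = 0.2172
  σ(X2,X3) = 0.13 × 1.54 × 1.22 = 0.2442
σ²_T = Σσ²ᵢ + 2·Σσ_ij = 4.6521 + 2 × 0.9000 = 6.4521
α = (3/2)·(1 − 4.6521/6.4521) = 0.42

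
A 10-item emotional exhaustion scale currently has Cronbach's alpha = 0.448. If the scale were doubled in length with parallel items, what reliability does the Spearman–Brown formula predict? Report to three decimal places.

predicted reliability = 0.619

Length factor m = 2
α' = m·α / (1 + (m−1)·α)
   = 2 × 0.448 / (1 + (2 − 1) × 0.448)
   = 0.8960 / 1.4480 = 0.619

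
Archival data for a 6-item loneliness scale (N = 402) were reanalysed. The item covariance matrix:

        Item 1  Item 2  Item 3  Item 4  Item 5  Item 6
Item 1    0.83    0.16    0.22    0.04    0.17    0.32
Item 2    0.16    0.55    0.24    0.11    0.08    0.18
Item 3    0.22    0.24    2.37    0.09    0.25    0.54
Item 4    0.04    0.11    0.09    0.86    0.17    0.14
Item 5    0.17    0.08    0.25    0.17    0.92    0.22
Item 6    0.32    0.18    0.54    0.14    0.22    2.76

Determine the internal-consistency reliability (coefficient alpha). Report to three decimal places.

ΣVar(i) = 0.83 + 0.55 + 2.37 + 0.86 + 0.92 + 2.76 = 8.29
Sum of the distinct covariances = 2.93
σ²_total = 8.29 + 2 × 2.93 = 14.15
α = (k/(k−1))·(1 − ΣVar(i)/σ²_total) = (6/5)·(1 − 8.29/14.15) = 0.497

coefficient alpha = 0.497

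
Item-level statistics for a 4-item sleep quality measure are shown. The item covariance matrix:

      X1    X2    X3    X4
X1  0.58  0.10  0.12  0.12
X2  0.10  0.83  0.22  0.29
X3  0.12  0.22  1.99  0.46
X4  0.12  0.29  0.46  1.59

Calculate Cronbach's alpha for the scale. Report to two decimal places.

Σσ²ᵢ = 0.58 + 0.83 + 1.99 + 1.59 = 4.99
Sum of the distinct covariances = 1.31
σ²_total = 4.99 + 2 × 1.31 = 7.61
α = (k/(k−1))·(1 − Σσ²ᵢ/σ²_total) = (4/3)·(1 − 4.99/7.61) = 0.46

α = 0.46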